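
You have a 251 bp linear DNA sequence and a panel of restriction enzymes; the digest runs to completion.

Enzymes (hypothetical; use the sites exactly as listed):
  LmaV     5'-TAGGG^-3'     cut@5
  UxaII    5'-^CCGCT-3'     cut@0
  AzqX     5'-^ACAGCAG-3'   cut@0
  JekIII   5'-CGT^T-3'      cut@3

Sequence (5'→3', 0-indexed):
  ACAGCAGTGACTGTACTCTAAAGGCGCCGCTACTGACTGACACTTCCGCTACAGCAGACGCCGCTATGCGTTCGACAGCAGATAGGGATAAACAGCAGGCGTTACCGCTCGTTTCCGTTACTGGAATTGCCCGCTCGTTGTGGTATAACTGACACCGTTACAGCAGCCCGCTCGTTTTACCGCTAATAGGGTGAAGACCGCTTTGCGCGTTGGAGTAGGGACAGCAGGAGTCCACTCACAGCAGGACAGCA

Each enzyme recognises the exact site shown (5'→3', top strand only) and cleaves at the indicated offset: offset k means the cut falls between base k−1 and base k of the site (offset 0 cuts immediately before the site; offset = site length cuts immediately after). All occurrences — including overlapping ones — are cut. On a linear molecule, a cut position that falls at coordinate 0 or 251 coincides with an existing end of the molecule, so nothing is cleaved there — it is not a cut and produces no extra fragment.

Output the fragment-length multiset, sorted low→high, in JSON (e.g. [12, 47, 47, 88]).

Scan for sites:
  LmaV TAGGG/5: at [82, 186, 215] ⇒ [87, 191, 220]
  UxaII CCGCT/0: at [26, 45, 60, 104, 130, 167, 179, 197] ⇒ [26, 45, 60, 104, 130, 167, 179, 197]
  AzqX ACAGCAG/0: at [0, 50, 74, 91, 159, 220, 237] ⇒ [50, 74, 91, 159, 220, 237] (position 0 is a terminus of the linear molecule — no cut)
  JekIII CGTT/3: at [68, 99, 109, 115, 135, 155, 172, 207] ⇒ [71, 102, 112, 118, 138, 158, 175, 210]

All cut coordinates (distinct, sorted): [26, 45, 50, 60, 71, 74, 87, 91, 102, 104, 112, 118, 130, 138, 158, 159, 167, 175, 179, 191, 197, 210, 220, 237]

Fragments:
  [0,26): 26 bp
  [26,45): 19 bp
  [45,50): 5 bp
  [50,60): 10 bp
  [60,71): 11 bp
  [71,74): 3 bp
  [74,87): 13 bp
  [87,91): 4 bp
  [91,102): 11 bp
  [102,104): 2 bp
  [104,112): 8 bp
  [112,118): 6 bp
  [118,130): 12 bp
  [130,138): 8 bp
  [138,158): 20 bp
  [158,159): 1 bp
  [159,167): 8 bp
  [167,175): 8 bp
  [175,179): 4 bp
  [179,191): 12 bp
  [191,197): 6 bp
  [197,210): 13 bp
  [210,220): 10 bp
  [220,237): 17 bp
  [237,251): 14 bp

[1,2,3,4,4,5,6,6,8,8,8,8,10,10,11,11,12,12,13,13,14,17,19,20,26]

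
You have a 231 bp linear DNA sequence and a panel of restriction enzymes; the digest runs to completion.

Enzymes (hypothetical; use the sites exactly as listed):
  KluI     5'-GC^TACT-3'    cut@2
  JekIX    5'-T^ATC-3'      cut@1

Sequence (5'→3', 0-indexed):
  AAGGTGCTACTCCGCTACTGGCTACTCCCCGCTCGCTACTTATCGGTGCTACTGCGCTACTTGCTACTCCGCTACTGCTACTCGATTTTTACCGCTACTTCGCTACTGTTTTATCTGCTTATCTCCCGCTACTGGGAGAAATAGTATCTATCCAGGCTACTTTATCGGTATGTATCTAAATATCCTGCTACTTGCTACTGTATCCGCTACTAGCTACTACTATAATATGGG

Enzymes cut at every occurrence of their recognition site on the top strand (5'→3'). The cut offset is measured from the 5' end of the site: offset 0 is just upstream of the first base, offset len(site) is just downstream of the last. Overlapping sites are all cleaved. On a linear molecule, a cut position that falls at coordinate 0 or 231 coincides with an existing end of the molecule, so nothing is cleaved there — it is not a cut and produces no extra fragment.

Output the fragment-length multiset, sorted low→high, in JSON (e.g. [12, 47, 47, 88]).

[4,5,6,6,6,6,7,7,7,7,7,7,8,8,8,8,8,8,8,8,9,9,10,14,16,17,17]

Per-enzyme occurrences:
  KluI (GCTACT, off=2): starts [5, 13, 20, 34, 47, 55, 62, 70, 76, 93, 101, 127, 155, 186, 193, 205, 212] → cuts [7, 15, 22, 36, 49, 57, 64, 72, 78, 95, 103, 129, 157, 188, 195, 207, 214]
  JekIX (TATC, off=1): starts [40, 111, 119, 144, 148, 162, 172, 180, 200] → cuts [41, 112, 120, 145, 149, 163, 173, 181, 201]

All cut coordinates (distinct, sorted): [7, 15, 22, 36, 41, 49, 57, 64, 72, 78, 95, 103, 112, 120, 129, 145, 149, 157, 163, 173, 181, 188, 195, 201, 207, 214]

Fragments:
  [0,7): 7 bp
  [7,15): 8 bp
  [15,22): 7 bp
  [22,36): 14 bp
  [36,41): 5 bp
  [41,49): 8 bp
  [49,57): 8 bp
  [57,64): 7 bp
  [64,72): 8 bp
  [72,78): 6 bp
  [78,95): 17 bp
  [95,103): 8 bp
  [103,112): 9 bp
  [112,120): 8 bp
  [120,129): 9 bp
  [129,145): 16 bp
  [145,149): 4 bp
  [149,157): 8 bp
  [157,163): 6 bp
  [163,173): 10 bp
  [173,181): 8 bp
  [181,188): 7 bp
  [188,195): 7 bp
  [195,201): 6 bp
  [201,207): 6 bp
  [207,214): 7 bp
  [214,231): 17 bp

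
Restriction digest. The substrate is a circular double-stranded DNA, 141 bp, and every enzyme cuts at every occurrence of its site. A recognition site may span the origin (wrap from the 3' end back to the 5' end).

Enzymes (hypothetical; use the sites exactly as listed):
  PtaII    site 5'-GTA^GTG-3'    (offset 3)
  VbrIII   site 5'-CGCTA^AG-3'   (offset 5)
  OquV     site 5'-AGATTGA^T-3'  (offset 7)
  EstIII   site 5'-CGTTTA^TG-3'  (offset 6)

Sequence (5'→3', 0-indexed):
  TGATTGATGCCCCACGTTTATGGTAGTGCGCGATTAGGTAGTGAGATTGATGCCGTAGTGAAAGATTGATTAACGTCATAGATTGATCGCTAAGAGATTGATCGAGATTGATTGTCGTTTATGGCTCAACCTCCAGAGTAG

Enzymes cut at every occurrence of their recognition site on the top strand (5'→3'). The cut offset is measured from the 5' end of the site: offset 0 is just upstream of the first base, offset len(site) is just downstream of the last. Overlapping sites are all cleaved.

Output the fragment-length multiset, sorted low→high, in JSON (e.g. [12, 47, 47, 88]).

[5,6,7,9,10,10,10,12,15,17,19,21]

Per-enzyme occurrences:
  PtaII GTAGTG/3: at [22, 37, 54, 137] ⇒ [25, 40, 57, 140]
  VbrIII CGCTAAG/5: at [87] ⇒ [92]
  OquV AGATTGAT/7: at [43, 62, 79, 94, 104] ⇒ [50, 69, 86, 101, 111]
  EstIII CGTTTATG/6: at [14, 115] ⇒ [20, 121]

All cut coordinates (distinct, sorted): [20, 25, 40, 50, 57, 69, 86, 92, 101, 111, 121, 140]

Fragments:
  20→25: 5 bp
  25→40: 15 bp
  40→50: 10 bp
  50→57: 7 bp
  57→69: 12 bp
  69→86: 17 bp
  86→92: 6 bp
  92→101: 9 bp
  101→111: 10 bp
  111→121: 10 bp
  121→140: 19 bp
  140→20 (wrap): 141-140+20 = 21 bp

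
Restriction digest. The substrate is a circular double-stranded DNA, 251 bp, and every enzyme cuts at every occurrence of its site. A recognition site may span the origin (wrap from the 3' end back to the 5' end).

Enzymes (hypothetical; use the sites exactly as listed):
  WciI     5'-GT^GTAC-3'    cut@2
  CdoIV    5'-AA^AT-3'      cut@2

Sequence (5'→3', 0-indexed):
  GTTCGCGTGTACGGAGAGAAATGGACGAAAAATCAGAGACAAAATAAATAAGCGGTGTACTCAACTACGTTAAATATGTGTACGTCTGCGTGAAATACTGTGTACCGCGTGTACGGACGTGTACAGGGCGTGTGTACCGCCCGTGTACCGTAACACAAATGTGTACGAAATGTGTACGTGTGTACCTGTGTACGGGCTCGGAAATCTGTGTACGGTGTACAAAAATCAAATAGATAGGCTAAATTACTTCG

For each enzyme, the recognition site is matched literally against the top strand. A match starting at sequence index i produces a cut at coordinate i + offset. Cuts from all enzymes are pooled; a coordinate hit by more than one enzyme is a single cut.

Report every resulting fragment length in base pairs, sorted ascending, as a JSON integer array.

Site scan:
  WciI (GTGTAC, off=2): starts [6, 54, 77, 99, 108, 118, 131, 142, 160, 171, 179, 187, 207, 214] → cuts [8, 56, 79, 101, 110, 120, 133, 144, 162, 173, 181, 189, 209, 216]
  CdoIV (AAAT, off=2): starts [18, 29, 41, 45, 71, 92, 156, 167, 201, 222, 227, 240] → cuts [20, 31, 43, 47, 73, 94, 158, 169, 203, 224, 229, 242]

All cut coordinates (distinct, sorted): [8, 20, 31, 43, 47, 56, 73, 79, 94, 101, 110, 120, 133, 144, 158, 162, 169, 173, 181, 189, 203, 209, 216, 224, 229, 242]

Fragments:
  8→20: 12 bp
  20→31: 11 bp
  31→43: 12 bp
  43→47: 4 bp
  47→56: 9 bp
  56→73: 17 bp
  73→79: 6 bp
  79→94: 15 bp
  94→101: 7 bp
  101→110: 9 bp
  110→120: 10 bp
  120→133: 13 bp
  133→144: 11 bp
  144→158: 14 bp
  158→162: 4 bp
  162→169: 7 bp
  169→173: 4 bp
  173→181: 8 bp
  181→189: 8 bp
  189→203: 14 bp
  203→209: 6 bp
  209→216: 7 bp
  216→224: 8 bp
  224→229: 5 bp
  229→242: 13 bp
  242→8 (wrap): 251-242+8 = 17 bp

[4,4,4,5,6,6,7,7,7,8,8,8,9,9,10,11,11,12,12,13,13,14,14,15,17,17]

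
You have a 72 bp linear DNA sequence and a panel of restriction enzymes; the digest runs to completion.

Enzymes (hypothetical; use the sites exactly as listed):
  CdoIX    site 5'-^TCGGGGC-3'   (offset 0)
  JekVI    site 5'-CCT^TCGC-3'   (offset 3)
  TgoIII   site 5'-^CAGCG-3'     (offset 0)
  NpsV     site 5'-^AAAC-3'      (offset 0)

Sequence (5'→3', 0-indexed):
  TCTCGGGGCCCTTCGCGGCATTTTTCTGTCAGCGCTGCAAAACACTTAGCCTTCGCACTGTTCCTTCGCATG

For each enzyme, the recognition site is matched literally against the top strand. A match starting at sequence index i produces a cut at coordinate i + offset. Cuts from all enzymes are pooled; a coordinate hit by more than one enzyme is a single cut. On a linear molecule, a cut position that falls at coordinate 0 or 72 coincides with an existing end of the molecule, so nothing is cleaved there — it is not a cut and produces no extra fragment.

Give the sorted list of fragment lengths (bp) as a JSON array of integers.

[2,7,10,10,13,13,17]

Site scan:
  CdoIX TCGGGGC/0: at [2] ⇒ [2]
  JekVI CCTTCGC/3: at [9, 49, 62] ⇒ [12, 52, 65]
  TgoIII CAGCG/0: at [29] ⇒ [29]
  NpsV AAAC/0: at [39] ⇒ [39]

Pooled cuts: [2, 12, 29, 39, 52, 65]

Fragments:
  [0,2): 2 bp
  [2,12): 10 bp
  [12,29): 17 bp
  [29,39): 10 bp
  [39,52): 13 bp
  [52,65): 13 bp
  [65,72): 7 bp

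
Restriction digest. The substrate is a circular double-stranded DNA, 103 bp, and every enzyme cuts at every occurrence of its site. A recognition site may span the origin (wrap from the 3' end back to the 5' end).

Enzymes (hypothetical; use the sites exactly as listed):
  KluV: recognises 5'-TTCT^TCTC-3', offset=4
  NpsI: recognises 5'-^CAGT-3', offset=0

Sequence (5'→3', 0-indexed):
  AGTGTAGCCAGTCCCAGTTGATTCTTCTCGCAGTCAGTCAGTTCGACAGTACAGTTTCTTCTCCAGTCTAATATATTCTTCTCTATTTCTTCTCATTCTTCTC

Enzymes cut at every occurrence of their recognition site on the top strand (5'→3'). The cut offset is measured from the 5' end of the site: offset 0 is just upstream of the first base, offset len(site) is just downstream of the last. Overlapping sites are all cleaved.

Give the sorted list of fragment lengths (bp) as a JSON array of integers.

Per-enzyme occurrences:
  KluV TTCTTCTC/4: at [21, 55, 75, 86, 95] ⇒ [25, 59, 79, 90, 99]
  NpsI CAGT/0: at [8, 14, 30, 34, 38, 46, 51, 63, 102] ⇒ [8, 14, 30, 34, 38, 46, 51, 63, 102]

All cut coordinates (distinct, sorted): [8, 14, 25, 30, 34, 38, 46, 51, 59, 63, 79, 90, 99, 102]

Fragments:
  8→14: 6 bp
  14→25: 11 bp
  25→30: 5 bp
  30→34: 4 bp
  34→38: 4 bp
  38→46: 8 bp
  46→51: 5 bp
  51→59: 8 bp
  59→63: 4 bp
  63→79: 16 bp
  79→90: 11 bp
  90→99: 9 bp
  99→102: 3 bp
  102→8 (wrap): 103-102+8 = 9 bp

[3,4,4,4,5,5,6,8,8,9,9,11,11,16]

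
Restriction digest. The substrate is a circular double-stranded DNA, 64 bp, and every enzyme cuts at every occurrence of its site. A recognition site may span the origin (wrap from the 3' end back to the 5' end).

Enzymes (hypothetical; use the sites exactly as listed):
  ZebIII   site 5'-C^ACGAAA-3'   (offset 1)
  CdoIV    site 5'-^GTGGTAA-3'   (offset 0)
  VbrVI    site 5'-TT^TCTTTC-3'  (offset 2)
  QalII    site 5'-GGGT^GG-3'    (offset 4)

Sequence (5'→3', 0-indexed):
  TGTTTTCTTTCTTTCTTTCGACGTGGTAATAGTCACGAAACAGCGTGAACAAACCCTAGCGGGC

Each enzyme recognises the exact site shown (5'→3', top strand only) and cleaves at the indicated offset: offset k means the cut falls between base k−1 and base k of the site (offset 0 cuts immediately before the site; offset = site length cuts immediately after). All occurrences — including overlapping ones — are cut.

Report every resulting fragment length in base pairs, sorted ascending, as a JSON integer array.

[4,4,9,12,35]

Site scan:
  ZebIII CACGAAA/1: at [33] ⇒ [34]
  CdoIV GTGGTAA/0: at [22] ⇒ [22]
  VbrVI TTTCTTTC/2: at [3, 7, 11] ⇒ [5, 9, 13]
  QalII (GGGTGG, off=4): no sites

All cut coordinates (distinct, sorted): [5, 9, 13, 22, 34]

Fragments:
  5→9: 4 bp
  9→13: 4 bp
  13→22: 9 bp
  22→34: 12 bp
  34→5 (wrap): 64-34+5 = 35 bp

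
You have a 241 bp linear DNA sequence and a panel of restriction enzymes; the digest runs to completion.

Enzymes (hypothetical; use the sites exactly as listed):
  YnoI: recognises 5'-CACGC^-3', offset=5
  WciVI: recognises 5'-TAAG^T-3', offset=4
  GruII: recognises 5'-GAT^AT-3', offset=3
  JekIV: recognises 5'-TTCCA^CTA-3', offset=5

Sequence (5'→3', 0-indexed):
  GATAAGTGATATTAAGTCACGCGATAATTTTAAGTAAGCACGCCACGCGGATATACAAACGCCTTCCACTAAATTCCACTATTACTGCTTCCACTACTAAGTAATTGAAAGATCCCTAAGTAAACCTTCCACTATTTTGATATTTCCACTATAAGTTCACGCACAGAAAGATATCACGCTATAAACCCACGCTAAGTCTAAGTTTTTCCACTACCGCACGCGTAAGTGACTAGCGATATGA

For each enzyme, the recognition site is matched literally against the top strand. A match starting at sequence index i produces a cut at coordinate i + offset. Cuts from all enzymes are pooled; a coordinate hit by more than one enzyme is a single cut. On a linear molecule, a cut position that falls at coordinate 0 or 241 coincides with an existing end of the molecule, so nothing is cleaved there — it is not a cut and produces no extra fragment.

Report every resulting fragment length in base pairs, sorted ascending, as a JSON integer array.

[4,4,4,4,5,5,6,6,6,6,7,7,7,7,8,8,9,10,10,10,11,11,11,12,13,15,16,19]

Scan for sites:
  YnoI (CACGC, off=5): starts [17, 38, 43, 157, 174, 187, 216] → cuts [22, 43, 48, 162, 179, 192, 221]
  WciVI (TAAGT, off=4): starts [2, 12, 30, 97, 116, 151, 192, 198, 222] → cuts [6, 16, 34, 101, 120, 155, 196, 202, 226]
  GruII (GATAT, off=3): starts [7, 49, 138, 169, 234] → cuts [10, 52, 141, 172, 237]
  JekIV (TTCCACTA, off=5): starts [63, 73, 88, 126, 143, 205] → cuts [68, 78, 93, 131, 148, 210]

All cut coordinates (distinct, sorted): [6, 10, 16, 22, 34, 43, 48, 52, 68, 78, 93, 101, 120, 131, 141, 148, 155, 162, 172, 179, 192, 196, 202, 210, 221, 226, 237]

Fragments:
  [0,6): 6 bp
  [6,10): 4 bp
  [10,16): 6 bp
  [16,22): 6 bp
  [22,34): 12 bp
  [34,43): 9 bp
  [43,48): 5 bp
  [48,52): 4 bp
  [52,68): 16 bp
  [68,78): 10 bp
  [78,93): 15 bp
  [93,101): 8 bp
  [101,120): 19 bp
  [120,131): 11 bp
  [131,141): 10 bp
  [141,148): 7 bp
  [148,155): 7 bp
  [155,162): 7 bp
  [162,172): 10 bp
  [172,179): 7 bp
  [179,192): 13 bp
  [192,196): 4 bp
  [196,202): 6 bp
  [202,210): 8 bp
  [210,221): 11 bp
  [221,226): 5 bp
  [226,237): 11 bp
  [237,241): 4 bp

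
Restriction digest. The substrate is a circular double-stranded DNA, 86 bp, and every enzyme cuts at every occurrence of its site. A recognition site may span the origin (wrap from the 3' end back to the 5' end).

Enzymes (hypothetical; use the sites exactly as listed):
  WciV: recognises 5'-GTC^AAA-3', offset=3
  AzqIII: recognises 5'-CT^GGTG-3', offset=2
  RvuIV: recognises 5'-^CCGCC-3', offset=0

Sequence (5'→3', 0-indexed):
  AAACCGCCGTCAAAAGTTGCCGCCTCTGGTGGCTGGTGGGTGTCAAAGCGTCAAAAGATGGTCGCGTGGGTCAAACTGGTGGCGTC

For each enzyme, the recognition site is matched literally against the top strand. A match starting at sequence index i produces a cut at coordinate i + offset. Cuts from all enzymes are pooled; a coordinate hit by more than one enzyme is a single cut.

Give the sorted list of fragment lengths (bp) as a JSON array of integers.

[3,5,7,8,8,8,8,9,10,20]

Site scan:
  WciV GTCAAA/3: at [8, 41, 49, 69, 83] ⇒ [0, 11, 44, 52, 72]
  AzqIII CTGGTG/2: at [25, 32, 75] ⇒ [27, 34, 77]
  RvuIV CCGCC/0: at [3, 19] ⇒ [3, 19]

Pooled cuts: [0, 3, 11, 19, 27, 34, 44, 52, 72, 77]

Fragment lengths:
  0→3: 3 bp
  3→11: 8 bp
  11→19: 8 bp
  19→27: 8 bp
  27→34: 7 bp
  34→44: 10 bp
  44→52: 8 bp
  52→72: 20 bp
  72→77: 5 bp
  77→0 (wrap): 86-77+0 = 9 bp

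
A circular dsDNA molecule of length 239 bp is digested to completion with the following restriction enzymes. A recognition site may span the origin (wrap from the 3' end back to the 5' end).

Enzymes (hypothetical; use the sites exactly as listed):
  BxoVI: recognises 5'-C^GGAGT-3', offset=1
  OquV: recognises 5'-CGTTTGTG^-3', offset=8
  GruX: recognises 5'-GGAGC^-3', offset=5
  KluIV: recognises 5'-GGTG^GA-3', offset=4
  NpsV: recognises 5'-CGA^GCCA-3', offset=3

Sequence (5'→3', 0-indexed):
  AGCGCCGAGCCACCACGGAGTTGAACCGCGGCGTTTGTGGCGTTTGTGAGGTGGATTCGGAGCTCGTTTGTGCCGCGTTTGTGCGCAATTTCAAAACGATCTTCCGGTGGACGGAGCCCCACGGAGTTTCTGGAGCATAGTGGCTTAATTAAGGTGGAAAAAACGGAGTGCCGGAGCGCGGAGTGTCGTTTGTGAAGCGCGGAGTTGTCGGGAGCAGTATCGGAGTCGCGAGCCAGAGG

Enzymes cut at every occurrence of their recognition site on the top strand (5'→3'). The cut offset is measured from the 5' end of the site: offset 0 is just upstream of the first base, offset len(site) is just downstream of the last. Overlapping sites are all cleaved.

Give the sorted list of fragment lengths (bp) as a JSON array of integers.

Site scan:
  BxoVI CGGAGT/1: at [15, 121, 163, 178, 199, 220] ⇒ [16, 122, 164, 179, 200, 221]
  OquV CGTTTGTG/8: at [31, 40, 64, 75, 186] ⇒ [39, 48, 72, 83, 194]
  GruX GGAGC/5: at [58, 112, 131, 172, 210, 237] ⇒ [3, 63, 117, 136, 177, 215]
  KluIV GGTGGA/4: at [49, 105, 152] ⇒ [53, 109, 156]
  NpsV CGAGCCA/3: at [5, 228] ⇒ [8, 231]

Pooled cuts: [3, 8, 16, 39, 48, 53, 63, 72, 83, 109, 117, 122, 136, 156, 164, 177, 179, 194, 200, 215, 221, 231]

Fragment lengths:
  3→8: 5 bp
  8→16: 8 bp
  16→39: 23 bp
  39→48: 9 bp
  48→53: 5 bp
  53→63: 10 bp
  63→72: 9 bp
  72→83: 11 bp
  83→109: 26 bp
  109→117: 8 bp
  117→122: 5 bp
  122→136: 14 bp
  136→156: 20 bp
  156→164: 8 bp
  164→177: 13 bp
  177→179: 2 bp
  179→194: 15 bp
  194→200: 6 bp
  200→215: 15 bp
  215→221: 6 bp
  221→231: 10 bp
  231→3 (wrap): 239-231+3 = 11 bp

[2,5,5,5,6,6,8,8,8,9,9,10,10,11,11,13,14,15,15,20,23,26]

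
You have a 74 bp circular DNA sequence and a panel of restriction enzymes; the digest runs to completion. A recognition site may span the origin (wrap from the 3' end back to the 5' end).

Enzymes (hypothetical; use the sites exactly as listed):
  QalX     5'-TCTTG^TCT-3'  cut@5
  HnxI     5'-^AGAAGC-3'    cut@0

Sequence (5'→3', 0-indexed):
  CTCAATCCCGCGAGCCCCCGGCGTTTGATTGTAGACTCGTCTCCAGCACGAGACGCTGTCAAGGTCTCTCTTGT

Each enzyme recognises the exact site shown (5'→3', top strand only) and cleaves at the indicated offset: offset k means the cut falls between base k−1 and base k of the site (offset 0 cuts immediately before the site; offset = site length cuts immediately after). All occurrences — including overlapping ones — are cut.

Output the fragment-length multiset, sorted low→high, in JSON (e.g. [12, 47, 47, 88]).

Scan for sites:
  QalX TCTTGTCT/5: at [68] ⇒ [73]
  HnxI (AGAAGC, off=0): no sites

Pooled cuts: [73]

Fragments:
  73→73 (wrap): 74-73+73 = 74 bp

[74]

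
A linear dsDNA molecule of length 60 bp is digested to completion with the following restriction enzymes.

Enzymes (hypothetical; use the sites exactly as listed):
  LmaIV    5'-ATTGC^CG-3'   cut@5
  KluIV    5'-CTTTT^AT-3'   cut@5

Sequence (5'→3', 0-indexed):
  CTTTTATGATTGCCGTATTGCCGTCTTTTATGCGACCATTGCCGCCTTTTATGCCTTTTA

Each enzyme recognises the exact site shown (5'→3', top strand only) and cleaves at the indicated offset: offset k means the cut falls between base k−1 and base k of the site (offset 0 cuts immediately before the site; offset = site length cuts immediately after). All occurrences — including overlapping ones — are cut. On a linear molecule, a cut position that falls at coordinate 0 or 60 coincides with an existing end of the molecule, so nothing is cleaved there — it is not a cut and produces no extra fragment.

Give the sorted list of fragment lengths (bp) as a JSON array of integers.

[5,8,8,8,8,10,13]

Site scan:
  LmaIV (ATTGCCG, off=5): starts [8, 16, 37] → cuts [13, 21, 42]
  KluIV (CTTTTAT, off=5): starts [0, 24, 45] → cuts [5, 29, 50]

Pooled cuts: [5, 13, 21, 29, 42, 50]

Fragments:
  [0,5): 5 bp
  [5,13): 8 bp
  [13,21): 8 bp
  [21,29): 8 bp
  [29,42): 13 bp
  [42,50): 8 bp
  [50,60): 10 bp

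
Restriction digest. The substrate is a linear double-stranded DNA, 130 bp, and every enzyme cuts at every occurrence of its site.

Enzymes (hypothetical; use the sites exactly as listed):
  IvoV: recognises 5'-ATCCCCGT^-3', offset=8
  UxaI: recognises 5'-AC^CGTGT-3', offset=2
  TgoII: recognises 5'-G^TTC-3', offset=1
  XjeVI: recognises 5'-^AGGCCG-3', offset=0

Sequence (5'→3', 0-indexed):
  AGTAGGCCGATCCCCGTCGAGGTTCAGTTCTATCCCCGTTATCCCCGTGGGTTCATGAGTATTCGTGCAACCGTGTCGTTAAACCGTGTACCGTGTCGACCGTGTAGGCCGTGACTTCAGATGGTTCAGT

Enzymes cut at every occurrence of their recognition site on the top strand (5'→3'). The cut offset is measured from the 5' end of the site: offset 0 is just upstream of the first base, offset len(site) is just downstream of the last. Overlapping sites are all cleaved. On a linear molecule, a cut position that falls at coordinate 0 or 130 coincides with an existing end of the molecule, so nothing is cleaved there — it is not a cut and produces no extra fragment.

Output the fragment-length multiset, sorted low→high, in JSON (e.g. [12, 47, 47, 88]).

Scan for sites:
  IvoV ATCCCCGT/8: at [9, 31, 40] ⇒ [17, 39, 48]
  UxaI ACCGTGT/2: at [69, 82, 89, 98] ⇒ [71, 84, 91, 100]
  TgoII GTTC/1: at [21, 26, 50, 123] ⇒ [22, 27, 51, 124]
  XjeVI AGGCCG/0: at [3, 105] ⇒ [3, 105]

Pooled cuts: [3, 17, 22, 27, 39, 48, 51, 71, 84, 91, 100, 105, 124]

Fragments:
  [0,3): 3 bp
  [3,17): 14 bp
  [17,22): 5 bp
  [22,27): 5 bp
  [27,39): 12 bp
  [39,48): 9 bp
  [48,51): 3 bp
  [51,71): 20 bp
  [71,84): 13 bp
  [84,91): 7 bp
  [91,100): 9 bp
  [100,105): 5 bp
  [105,124): 19 bp
  [124,130): 6 bp

[3,3,5,5,5,6,7,9,9,12,13,14,19,20]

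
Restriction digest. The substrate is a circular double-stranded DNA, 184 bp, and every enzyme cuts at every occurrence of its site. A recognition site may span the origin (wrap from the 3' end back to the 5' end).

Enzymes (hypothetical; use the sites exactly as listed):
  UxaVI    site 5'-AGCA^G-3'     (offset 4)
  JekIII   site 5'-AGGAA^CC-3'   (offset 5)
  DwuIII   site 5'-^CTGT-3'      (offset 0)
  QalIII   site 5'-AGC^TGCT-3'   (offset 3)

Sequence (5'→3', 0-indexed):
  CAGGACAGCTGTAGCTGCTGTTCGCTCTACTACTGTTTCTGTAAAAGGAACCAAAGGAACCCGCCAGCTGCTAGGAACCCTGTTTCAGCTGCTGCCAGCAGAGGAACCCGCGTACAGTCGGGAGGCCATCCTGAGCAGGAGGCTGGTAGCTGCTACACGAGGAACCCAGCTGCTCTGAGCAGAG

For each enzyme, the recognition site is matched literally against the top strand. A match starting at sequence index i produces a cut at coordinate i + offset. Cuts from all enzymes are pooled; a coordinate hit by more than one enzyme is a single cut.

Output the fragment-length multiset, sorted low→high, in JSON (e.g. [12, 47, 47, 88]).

Per-enzyme occurrences:
  UxaVI (AGCAG, off=4): starts [96, 133, 177, 182] → cuts [2, 100, 137, 181]
  JekIII (AGGAACC, off=5): starts [45, 54, 72, 101, 159] → cuts [50, 59, 77, 106, 164]
  DwuIII (CTGT, off=0): starts [8, 17, 32, 38, 79] → cuts [8, 17, 32, 38, 79]
  QalIII (AGCTGCT, off=3): starts [12, 65, 86, 147, 167] → cuts [15, 68, 89, 150, 170]

All cut coordinates (distinct, sorted): [2, 8, 15, 17, 32, 38, 50, 59, 68, 77, 79, 89, 100, 106, 137, 150, 164, 170, 181]

Fragment lengths:
  2→8: 6 bp
  8→15: 7 bp
  15→17: 2 bp
  17→32: 15 bp
  32→38: 6 bp
  38→50: 12 bp
  50→59: 9 bp
  59→68: 9 bp
  68→77: 9 bp
  77→79: 2 bp
  79→89: 10 bp
  89→100: 11 bp
  100→106: 6 bp
  106→137: 31 bp
  137→150: 13 bp
  150→164: 14 bp
  164→170: 6 bp
  170→181: 11 bp
  181→2 (wrap): 184-181+2 = 5 bp

[2,2,5,6,6,6,6,7,9,9,9,10,11,11,12,13,14,15,31]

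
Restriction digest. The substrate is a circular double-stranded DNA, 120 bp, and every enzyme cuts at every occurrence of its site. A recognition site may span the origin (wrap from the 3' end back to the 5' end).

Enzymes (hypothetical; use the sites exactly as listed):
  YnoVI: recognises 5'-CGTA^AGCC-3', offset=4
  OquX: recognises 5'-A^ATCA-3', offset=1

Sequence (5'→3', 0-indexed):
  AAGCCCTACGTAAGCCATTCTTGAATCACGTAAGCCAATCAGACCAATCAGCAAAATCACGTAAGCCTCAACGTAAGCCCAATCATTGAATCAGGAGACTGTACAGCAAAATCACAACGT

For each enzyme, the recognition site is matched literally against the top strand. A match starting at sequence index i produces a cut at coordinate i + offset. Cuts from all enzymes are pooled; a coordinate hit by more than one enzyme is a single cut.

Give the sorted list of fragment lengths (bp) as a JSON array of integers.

Per-enzyme occurrences:
  YnoVI (CGTAAGCC, off=4): starts [8, 28, 59, 71, 117] → cuts [1, 12, 32, 63, 75]
  OquX (AATCA, off=1): starts [23, 36, 45, 54, 80, 88, 109] → cuts [24, 37, 46, 55, 81, 89, 110]

All cut coordinates (distinct, sorted): [1, 12, 24, 32, 37, 46, 55, 63, 75, 81, 89, 110]

Fragments:
  1→12: 11 bp
  12→24: 12 bp
  24→32: 8 bp
  32→37: 5 bp
  37→46: 9 bp
  46→55: 9 bp
  55→63: 8 bp
  63→75: 12 bp
  75→81: 6 bp
  81→89: 8 bp
  89→110: 21 bp
  110→1 (wrap): 120-110+1 = 11 bp

[5,6,8,8,8,9,9,11,11,12,12,21]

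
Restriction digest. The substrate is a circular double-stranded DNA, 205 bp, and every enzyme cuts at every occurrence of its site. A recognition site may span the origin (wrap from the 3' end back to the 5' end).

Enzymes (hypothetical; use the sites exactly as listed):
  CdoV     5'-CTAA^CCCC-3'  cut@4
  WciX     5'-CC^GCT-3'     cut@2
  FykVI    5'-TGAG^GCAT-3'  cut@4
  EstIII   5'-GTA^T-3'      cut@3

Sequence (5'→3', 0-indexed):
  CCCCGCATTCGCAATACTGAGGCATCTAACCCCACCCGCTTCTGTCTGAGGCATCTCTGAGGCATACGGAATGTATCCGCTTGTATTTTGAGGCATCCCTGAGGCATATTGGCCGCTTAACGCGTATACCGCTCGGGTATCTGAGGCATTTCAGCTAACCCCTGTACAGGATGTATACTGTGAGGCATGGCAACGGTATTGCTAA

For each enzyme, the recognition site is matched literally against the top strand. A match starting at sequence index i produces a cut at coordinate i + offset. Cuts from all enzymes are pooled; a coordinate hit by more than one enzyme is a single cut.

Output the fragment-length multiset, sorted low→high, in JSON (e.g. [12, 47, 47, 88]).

Scan for sites:
  CdoV (CTAACCCC, off=4): starts [25, 154, 201] → cuts [0, 29, 158]
  WciX (CCGCT, off=2): starts [35, 76, 112, 128] → cuts [37, 78, 114, 130]
  FykVI (TGAGGCAT, off=4): starts [17, 46, 57, 88, 99, 141, 180] → cuts [21, 50, 61, 92, 103, 145, 184]
  EstIII (GTAT, off=3): starts [72, 82, 123, 136, 172, 195] → cuts [75, 85, 126, 139, 175, 198]

Pooled cuts: [0, 21, 29, 37, 50, 61, 75, 78, 85, 92, 103, 114, 126, 130, 139, 145, 158, 175, 184, 198]

Fragments:
  0→21: 21 bp
  21→29: 8 bp
  29→37: 8 bp
  37→50: 13 bp
  50→61: 11 bp
  61→75: 14 bp
  75→78: 3 bp
  78→85: 7 bp
  85→92: 7 bp
  92→103: 11 bp
  103→114: 11 bp
  114→126: 12 bp
  126→130: 4 bp
  130→139: 9 bp
  139→145: 6 bp
  145→158: 13 bp
  158→175: 17 bp
  175→184: 9 bp
  184→198: 14 bp
  198→0 (wrap): 205-198+0 = 7 bp

[3,4,6,7,7,7,8,8,9,9,11,11,11,12,13,13,14,14,17,21]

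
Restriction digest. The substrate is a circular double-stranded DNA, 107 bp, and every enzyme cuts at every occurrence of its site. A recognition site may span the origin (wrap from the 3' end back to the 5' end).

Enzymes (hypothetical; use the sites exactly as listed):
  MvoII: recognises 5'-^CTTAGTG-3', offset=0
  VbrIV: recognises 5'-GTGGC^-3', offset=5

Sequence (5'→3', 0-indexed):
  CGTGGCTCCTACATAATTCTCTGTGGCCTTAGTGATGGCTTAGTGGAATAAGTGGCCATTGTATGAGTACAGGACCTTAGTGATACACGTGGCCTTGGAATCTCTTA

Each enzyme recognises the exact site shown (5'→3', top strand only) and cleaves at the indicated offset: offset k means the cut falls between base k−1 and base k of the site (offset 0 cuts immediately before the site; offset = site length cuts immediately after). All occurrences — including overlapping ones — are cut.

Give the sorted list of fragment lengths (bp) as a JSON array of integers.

Scan for sites:
  MvoII (CTTAGTG, off=0): starts [27, 38, 75] → cuts [27, 38, 75]
  VbrIV (GTGGC, off=5): starts [1, 22, 51, 88] → cuts [6, 27, 56, 93]

Pooled cuts: [6, 27, 38, 56, 75, 93]

Fragments:
  6→27: 21 bp
  27→38: 11 bp
  38→56: 18 bp
  56→75: 19 bp
  75→93: 18 bp
  93→6 (wrap): 107-93+6 = 20 bp

[11,18,18,19,20,21]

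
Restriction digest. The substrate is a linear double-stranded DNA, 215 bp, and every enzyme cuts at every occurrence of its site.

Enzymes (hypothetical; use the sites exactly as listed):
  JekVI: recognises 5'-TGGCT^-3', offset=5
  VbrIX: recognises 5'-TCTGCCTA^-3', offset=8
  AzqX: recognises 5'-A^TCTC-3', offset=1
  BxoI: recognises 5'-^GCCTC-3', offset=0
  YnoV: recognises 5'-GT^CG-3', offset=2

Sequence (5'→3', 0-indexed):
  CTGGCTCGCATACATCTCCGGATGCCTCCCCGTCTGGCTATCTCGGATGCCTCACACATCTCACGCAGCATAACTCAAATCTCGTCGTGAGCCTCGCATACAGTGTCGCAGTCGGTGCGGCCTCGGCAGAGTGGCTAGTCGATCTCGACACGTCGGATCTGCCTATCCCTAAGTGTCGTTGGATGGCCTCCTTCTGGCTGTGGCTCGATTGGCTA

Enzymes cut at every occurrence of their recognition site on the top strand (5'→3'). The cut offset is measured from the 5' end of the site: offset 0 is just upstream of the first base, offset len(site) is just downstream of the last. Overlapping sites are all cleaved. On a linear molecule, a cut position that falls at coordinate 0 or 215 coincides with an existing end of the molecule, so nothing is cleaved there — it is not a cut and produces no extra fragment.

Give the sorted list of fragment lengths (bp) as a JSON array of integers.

[1,1,3,3,5,6,6,6,6,7,8,8,9,9,9,10,11,11,12,14,16,16,17,21]

Scan for sites:
  JekVI TGGCT/5: at [1, 34, 131, 194, 200, 209] ⇒ [6, 39, 136, 199, 205, 214]
  VbrIX TCTGCCTA/8: at [157] ⇒ [165]
  AzqX ATCTC/1: at [13, 39, 57, 78, 141] ⇒ [14, 40, 58, 79, 142]
  BxoI GCCTC/0: at [23, 48, 90, 119, 185] ⇒ [23, 48, 90, 119, 185]
  YnoV GTCG/2: at [83, 104, 110, 137, 151, 174] ⇒ [85, 106, 112, 139, 153, 176]

All cut coordinates (distinct, sorted): [6, 14, 23, 39, 40, 48, 58, 79, 85, 90, 106, 112, 119, 136, 139, 142, 153, 165, 176, 185, 199, 205, 214]

Fragments:
  [0,6): 6 bp
  [6,14): 8 bp
  [14,23): 9 bp
  [23,39): 16 bp
  [39,40): 1 bp
  [40,48): 8 bp
  [48,58): 10 bp
  [58,79): 21 bp
  [79,85): 6 bp
  [85,90): 5 bp
  [90,106): 16 bp
  [106,112): 6 bp
  [112,119): 7 bp
  [119,136): 17 bp
  [136,139): 3 bp
  [139,142): 3 bp
  [142,153): 11 bp
  [153,165): 12 bp
  [165,176): 11 bp
  [176,185): 9 bp
  [185,199): 14 bp
  [199,205): 6 bp
  [205,214): 9 bp
  [214,215): 1 bp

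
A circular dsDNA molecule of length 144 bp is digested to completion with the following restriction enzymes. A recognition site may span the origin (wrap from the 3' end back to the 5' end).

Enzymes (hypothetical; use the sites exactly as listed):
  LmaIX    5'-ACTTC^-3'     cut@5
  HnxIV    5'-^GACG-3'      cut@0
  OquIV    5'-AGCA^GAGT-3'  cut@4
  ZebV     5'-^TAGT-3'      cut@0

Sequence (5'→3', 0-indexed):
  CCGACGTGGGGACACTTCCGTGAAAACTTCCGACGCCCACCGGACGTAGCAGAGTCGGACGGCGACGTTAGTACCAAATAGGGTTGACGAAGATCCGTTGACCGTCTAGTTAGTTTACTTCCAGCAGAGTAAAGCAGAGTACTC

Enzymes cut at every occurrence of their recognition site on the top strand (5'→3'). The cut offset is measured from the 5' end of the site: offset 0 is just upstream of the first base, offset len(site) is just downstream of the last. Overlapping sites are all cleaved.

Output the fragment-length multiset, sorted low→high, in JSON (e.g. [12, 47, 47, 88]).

Per-enzyme occurrences:
  LmaIX (ACTTC, off=5): starts [13, 25, 116] → cuts [18, 30, 121]
  HnxIV (GACG, off=0): starts [2, 31, 42, 57, 63, 85] → cuts [2, 31, 42, 57, 63, 85]
  OquIV (AGCAGAGT, off=4): starts [47, 122, 132] → cuts [51, 126, 136]
  ZebV (TAGT, off=0): starts [68, 106, 110] → cuts [68, 106, 110]

All cut coordinates (distinct, sorted): [2, 18, 30, 31, 42, 51, 57, 63, 68, 85, 106, 110, 121, 126, 136]

Fragment lengths:
  2→18: 16 bp
  18→30: 12 bp
  30→31: 1 bp
  31→42: 11 bp
  42→51: 9 bp
  51→57: 6 bp
  57→63: 6 bp
  63→68: 5 bp
  68→85: 17 bp
  85→106: 21 bp
  106→110: 4 bp
  110→121: 11 bp
  121→126: 5 bp
  126→136: 10 bp
  136→2 (wrap): 144-136+2 = 10 bp

[1,4,5,5,6,6,9,10,10,11,11,12,16,17,21]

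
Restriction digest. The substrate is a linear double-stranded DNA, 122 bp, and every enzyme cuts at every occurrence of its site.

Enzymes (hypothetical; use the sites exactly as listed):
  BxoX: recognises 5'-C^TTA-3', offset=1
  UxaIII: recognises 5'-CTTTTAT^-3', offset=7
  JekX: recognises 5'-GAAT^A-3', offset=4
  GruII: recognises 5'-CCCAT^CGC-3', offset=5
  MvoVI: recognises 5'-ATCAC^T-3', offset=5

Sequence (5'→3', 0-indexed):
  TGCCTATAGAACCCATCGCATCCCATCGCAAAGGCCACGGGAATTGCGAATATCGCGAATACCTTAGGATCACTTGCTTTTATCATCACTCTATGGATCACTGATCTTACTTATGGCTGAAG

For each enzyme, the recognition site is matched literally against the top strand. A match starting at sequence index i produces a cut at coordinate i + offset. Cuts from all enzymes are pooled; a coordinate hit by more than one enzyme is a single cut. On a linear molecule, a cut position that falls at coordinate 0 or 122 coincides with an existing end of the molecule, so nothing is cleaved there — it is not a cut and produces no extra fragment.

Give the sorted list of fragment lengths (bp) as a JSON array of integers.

[3,4,5,6,9,10,10,10,12,12,16,25]

Site scan:
  BxoX (CTTA, off=1): starts [62, 105, 109] → cuts [63, 106, 110]
  UxaIII (CTTTTAT, off=7): starts [76] → cuts [83]
  JekX (GAATA, off=4): starts [47, 56] → cuts [51, 60]
  GruII (CCCATCGC, off=5): starts [11, 21] → cuts [16, 26]
  MvoVI (ATCACT, off=5): starts [68, 84, 96] → cuts [73, 89, 101]

Pooled cuts: [16, 26, 51, 60, 63, 73, 83, 89, 101, 106, 110]

Fragment lengths:
  [0,16): 16 bp
  [16,26): 10 bp
  [26,51): 25 bp
  [51,60): 9 bp
  [60,63): 3 bp
  [63,73): 10 bp
  [73,83): 10 bp
  [83,89): 6 bp
  [89,101): 12 bp
  [101,106): 5 bp
  [106,110): 4 bp
  [110,122): 12 bp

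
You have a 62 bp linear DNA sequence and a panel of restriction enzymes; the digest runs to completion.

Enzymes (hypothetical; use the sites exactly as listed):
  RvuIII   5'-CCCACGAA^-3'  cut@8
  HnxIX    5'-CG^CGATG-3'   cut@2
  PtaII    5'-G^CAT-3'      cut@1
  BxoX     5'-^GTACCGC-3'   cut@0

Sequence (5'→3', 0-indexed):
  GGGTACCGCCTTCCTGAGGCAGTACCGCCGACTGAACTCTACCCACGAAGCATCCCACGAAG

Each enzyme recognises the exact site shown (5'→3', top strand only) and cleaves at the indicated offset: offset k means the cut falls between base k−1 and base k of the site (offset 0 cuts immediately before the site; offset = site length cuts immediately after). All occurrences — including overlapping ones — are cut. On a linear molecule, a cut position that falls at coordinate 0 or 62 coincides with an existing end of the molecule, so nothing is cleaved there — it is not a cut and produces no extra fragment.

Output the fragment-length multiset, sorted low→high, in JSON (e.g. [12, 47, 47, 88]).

[1,1,2,11,19,28]

Scan for sites:
  RvuIII (CCCACGAA, off=8): starts [41, 53] → cuts [49, 61]
  HnxIX (CGCGATG, off=2): no sites
  PtaII (GCAT, off=1): starts [49] → cuts [50]
  BxoX (GTACCGC, off=0): starts [2, 21] → cuts [2, 21]

Pooled cuts: [2, 21, 49, 50, 61]

Fragments:
  [0,2): 2 bp
  [2,21): 19 bp
  [21,49): 28 bp
  [49,50): 1 bp
  [50,61): 11 bp
  [61,62): 1 bp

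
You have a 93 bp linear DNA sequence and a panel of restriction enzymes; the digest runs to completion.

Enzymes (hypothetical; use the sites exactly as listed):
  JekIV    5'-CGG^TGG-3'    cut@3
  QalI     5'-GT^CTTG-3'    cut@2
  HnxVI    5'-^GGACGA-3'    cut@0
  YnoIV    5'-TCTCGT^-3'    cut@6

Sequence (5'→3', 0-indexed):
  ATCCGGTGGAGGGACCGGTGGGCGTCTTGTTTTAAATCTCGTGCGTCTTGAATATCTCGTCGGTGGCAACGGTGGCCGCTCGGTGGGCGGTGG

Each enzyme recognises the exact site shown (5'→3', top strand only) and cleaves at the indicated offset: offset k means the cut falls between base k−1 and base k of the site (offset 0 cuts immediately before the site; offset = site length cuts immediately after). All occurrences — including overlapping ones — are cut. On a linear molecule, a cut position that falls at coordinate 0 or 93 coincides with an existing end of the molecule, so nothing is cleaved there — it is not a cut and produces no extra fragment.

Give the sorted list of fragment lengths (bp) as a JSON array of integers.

[3,3,4,6,7,7,9,11,12,14,17]

Scan for sites:
  JekIV (CGGTGG, off=3): starts [3, 15, 60, 69, 80, 87] → cuts [6, 18, 63, 72, 83, 90]
  QalI (GTCTTG, off=2): starts [23, 44] → cuts [25, 46]
  HnxVI (GGACGA, off=0): no sites
  YnoIV (TCTCGT, off=6): starts [36, 54] → cuts [42, 60]

All cut coordinates (distinct, sorted): [6, 18, 25, 42, 46, 60, 63, 72, 83, 90]

Fragments:
  [0,6): 6 bp
  [6,18): 12 bp
  [18,25): 7 bp
  [25,42): 17 bp
  [42,46): 4 bp
  [46,60): 14 bp
  [60,63): 3 bp
  [63,72): 9 bp
  [72,83): 11 bp
  [83,90): 7 bp
  [90,93): 3 bp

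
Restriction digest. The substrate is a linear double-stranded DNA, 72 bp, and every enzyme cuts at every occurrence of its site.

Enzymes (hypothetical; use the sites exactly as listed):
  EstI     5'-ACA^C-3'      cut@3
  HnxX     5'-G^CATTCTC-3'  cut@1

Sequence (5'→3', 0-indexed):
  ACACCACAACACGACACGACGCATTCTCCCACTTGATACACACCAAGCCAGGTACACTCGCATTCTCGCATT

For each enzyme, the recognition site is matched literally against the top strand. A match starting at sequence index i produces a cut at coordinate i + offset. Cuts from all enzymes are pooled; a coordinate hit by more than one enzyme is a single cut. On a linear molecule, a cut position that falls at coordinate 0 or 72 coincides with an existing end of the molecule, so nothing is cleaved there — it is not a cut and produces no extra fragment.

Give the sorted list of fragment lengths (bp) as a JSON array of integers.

Scan for sites:
  EstI ACAC/3: at [0, 8, 13, 37, 39, 53] ⇒ [3, 11, 16, 40, 42, 56]
  HnxX GCATTCTC/1: at [20, 59] ⇒ [21, 60]

Pooled cuts: [3, 11, 16, 21, 40, 42, 56, 60]

Fragments:
  [0,3): 3 bp
  [3,11): 8 bp
  [11,16): 5 bp
  [16,21): 5 bp
  [21,40): 19 bp
  [40,42): 2 bp
  [42,56): 14 bp
  [56,60): 4 bp
  [60,72): 12 bp

[2,3,4,5,5,8,12,14,19]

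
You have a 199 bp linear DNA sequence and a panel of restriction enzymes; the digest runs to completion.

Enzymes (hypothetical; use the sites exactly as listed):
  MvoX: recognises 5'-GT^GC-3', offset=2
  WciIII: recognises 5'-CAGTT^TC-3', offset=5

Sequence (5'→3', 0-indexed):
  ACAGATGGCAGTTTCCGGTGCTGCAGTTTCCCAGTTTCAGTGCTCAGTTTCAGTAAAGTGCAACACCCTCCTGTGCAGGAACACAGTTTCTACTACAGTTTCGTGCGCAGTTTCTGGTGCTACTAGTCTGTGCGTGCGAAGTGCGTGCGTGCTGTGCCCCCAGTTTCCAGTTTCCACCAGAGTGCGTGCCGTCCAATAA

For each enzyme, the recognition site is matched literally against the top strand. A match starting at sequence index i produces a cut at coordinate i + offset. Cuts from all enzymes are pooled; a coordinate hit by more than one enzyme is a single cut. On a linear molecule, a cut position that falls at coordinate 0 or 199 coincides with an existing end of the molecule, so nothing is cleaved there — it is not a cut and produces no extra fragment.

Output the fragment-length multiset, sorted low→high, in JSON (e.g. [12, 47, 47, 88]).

Per-enzyme occurrences:
  MvoX GTGC/2: at [17, 39, 57, 72, 102, 116, 129, 133, 140, 144, 148, 153, 181, 185] ⇒ [19, 41, 59, 74, 104, 118, 131, 135, 142, 146, 150, 155, 183, 187]
  WciIII CAGTTTC/5: at [8, 23, 31, 44, 83, 95, 107, 160, 167] ⇒ [13, 28, 36, 49, 88, 100, 112, 165, 172]

Pooled cuts: [13, 19, 28, 36, 41, 49, 59, 74, 88, 100, 104, 112, 118, 131, 135, 142, 146, 150, 155, 165, 172, 183, 187]

Fragments:
  [0,13): 13 bp
  [13,19): 6 bp
  [19,28): 9 bp
  [28,36): 8 bp
  [36,41): 5 bp
  [41,49): 8 bp
  [49,59): 10 bp
  [59,74): 15 bp
  [74,88): 14 bp
  [88,100): 12 bp
  [100,104): 4 bp
  [104,112): 8 bp
  [112,118): 6 bp
  [118,131): 13 bp
  [131,135): 4 bp
  [135,142): 7 bp
  [142,146): 4 bp
  [146,150): 4 bp
  [150,155): 5 bp
  [155,165): 10 bp
  [165,172): 7 bp
  [172,183): 11 bp
  [183,187): 4 bp
  [187,199): 12 bp

[4,4,4,4,4,5,5,6,6,7,7,8,8,8,9,10,10,11,12,12,13,13,14,15]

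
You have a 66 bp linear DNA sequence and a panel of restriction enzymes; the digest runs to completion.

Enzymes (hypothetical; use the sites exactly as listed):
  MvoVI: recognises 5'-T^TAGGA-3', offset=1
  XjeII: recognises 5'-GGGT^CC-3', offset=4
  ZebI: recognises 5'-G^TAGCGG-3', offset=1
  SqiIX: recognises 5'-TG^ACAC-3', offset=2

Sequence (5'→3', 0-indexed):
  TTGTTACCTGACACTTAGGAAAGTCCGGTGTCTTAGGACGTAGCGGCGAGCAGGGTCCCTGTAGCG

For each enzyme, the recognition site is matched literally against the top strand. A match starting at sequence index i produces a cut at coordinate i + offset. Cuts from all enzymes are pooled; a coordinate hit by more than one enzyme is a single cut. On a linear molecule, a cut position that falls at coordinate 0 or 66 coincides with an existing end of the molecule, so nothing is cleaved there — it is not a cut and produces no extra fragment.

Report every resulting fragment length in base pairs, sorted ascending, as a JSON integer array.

Site scan:
  MvoVI TTAGGA/1: at [14, 32] ⇒ [15, 33]
  XjeII GGGTCC/4: at [52] ⇒ [56]
  ZebI GTAGCGG/1: at [39] ⇒ [40]
  SqiIX TGACAC/2: at [8] ⇒ [10]

All cut coordinates (distinct, sorted): [10, 15, 33, 40, 56]

Fragment lengths:
  [0,10): 10 bp
  [10,15): 5 bp
  [15,33): 18 bp
  [33,40): 7 bp
  [40,56): 16 bp
  [56,66): 10 bp

[5,7,10,10,16,18]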